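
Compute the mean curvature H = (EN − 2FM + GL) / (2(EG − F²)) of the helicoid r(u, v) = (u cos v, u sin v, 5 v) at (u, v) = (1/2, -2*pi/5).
H = 0

With E = 1, F = 0, G = u^2 + 25, L = 0, M = -5/sqrt(u^2 + 25), N = 0, assemble
  H = (EN − 2FM + GL) / (2(EG − F²)) = 0.
At (u, v) = (1/2, -2*pi/5): H = 0.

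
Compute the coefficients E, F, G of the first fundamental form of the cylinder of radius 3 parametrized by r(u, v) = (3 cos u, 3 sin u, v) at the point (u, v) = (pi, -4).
E = 9;  F = 0;  G = 1

Partials: r_u = (-3*sin(u), 3*cos(u), 0), r_v = (0, 0, 1). As functions of (u, v):
  E = r_u · r_u = 9,
  F = r_u · r_v = 0,
  G = r_v · r_v = 1.
Evaluating at (u, v) = (pi, -4): E = 9, F = 0, G = 1.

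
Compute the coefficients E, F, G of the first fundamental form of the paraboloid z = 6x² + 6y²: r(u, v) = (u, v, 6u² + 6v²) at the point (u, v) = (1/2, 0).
E = 37;  F = 0;  G = 1

Partials: r_u = (1, 0, 12*u), r_v = (0, 1, 12*v). As functions of (u, v):
  E = r_u · r_u = 144*u^2 + 1,
  F = r_u · r_v = 144*u*v,
  G = r_v · r_v = 144*v^2 + 1.
Evaluating at (u, v) = (1/2, 0): E = 37, F = 0, G = 1.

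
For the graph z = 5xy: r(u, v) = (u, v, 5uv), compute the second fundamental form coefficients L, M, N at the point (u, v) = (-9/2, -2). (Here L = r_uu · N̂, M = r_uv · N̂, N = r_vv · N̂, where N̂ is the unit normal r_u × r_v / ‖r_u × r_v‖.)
L = 0;  M = 10*sqrt(2429)/2429;  N = 0

Compute the unit normal N̂(u, v) = (-5*v/sqrt(25*u^2 + 25*v^2 + 1), -5*u/sqrt(25*u^2 + 25*v^2 + 1), 1/sqrt(25*u^2 + 25*v^2 + 1)), and the second partials r_uu, r_uv, r_vv. Take dot products:
  L(u, v) = r_uu · N̂ = 0,
  M(u, v) = r_uv · N̂ = 5/sqrt(25*u^2 + 25*v^2 + 1),
  N(u, v) = r_vv · N̂ = 0.
Evaluating at (u, v) = (-9/2, -2):
  L = 0, M = 10*sqrt(2429)/2429, N = 0.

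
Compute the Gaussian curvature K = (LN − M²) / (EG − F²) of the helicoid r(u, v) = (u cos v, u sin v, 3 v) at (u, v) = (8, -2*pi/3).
K = -9/5329

Coefficients of the first fundamental form: E = 1, F = 0, G = u^2 + 9.
Coefficients of the second fundamental form: L = 0, M = -3/sqrt(u^2 + 9), N = 0.
Assemble K = (LN − M²)/(EG − F²) = -9/(u^2 + 9)^2. At (u, v) = (8, -2*pi/3): K = -9/5329.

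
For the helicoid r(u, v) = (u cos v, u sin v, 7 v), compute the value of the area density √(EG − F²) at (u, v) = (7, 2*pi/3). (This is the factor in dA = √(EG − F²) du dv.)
√(EG − F²)|_{(7, 2*pi/3)} = 7*sqrt(2)

E = 1, F = 0, G = u^2 + 49, so EG − F² = u^2 + 49. Taking the positive square root: √(EG − F²) = sqrt(u^2 + 49). At (u, v) = (7, 2*pi/3): 7*sqrt(2).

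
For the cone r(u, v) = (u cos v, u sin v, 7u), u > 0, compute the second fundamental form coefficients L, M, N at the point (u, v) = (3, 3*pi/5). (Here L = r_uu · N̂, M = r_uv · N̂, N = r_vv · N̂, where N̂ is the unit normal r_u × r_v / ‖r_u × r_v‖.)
L = 0;  M = 0;  N = 21*sqrt(2)/10

Compute the unit normal N̂(u, v) = (-7*sqrt(2)*u*cos(v)/(10*Abs(u)), -7*sqrt(2)*u*sin(v)/(10*Abs(u)), sqrt(2)*u/(10*Abs(u))), and the second partials r_uu, r_uv, r_vv. Take dot products:
  L(u, v) = r_uu · N̂ = 0,
  M(u, v) = r_uv · N̂ = 0,
  N(u, v) = r_vv · N̂ = 7*sqrt(2)*u^2/(10*Abs(u)).
Evaluating at (u, v) = (3, 3*pi/5):
  L = 0, M = 0, N = 21*sqrt(2)/10.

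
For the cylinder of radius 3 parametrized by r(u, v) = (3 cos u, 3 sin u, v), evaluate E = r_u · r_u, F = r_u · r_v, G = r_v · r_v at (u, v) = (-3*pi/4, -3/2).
E = 9;  F = 0;  G = 1

Partials: r_u = (-3*sin(u), 3*cos(u), 0), r_v = (0, 0, 1). As functions of (u, v):
  E = r_u · r_u = 9,
  F = r_u · r_v = 0,
  G = r_v · r_v = 1.
Evaluating at (u, v) = (-3*pi/4, -3/2): E = 9, F = 0, G = 1.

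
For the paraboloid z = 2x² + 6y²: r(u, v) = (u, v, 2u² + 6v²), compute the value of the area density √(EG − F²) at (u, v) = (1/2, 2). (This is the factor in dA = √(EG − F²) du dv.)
√(EG − F²)|_{(1/2, 2)} = sqrt(581)

E = 16*u^2 + 1, F = 48*u*v, G = 144*v^2 + 1, so EG − F² = 16*u^2 + 144*v^2 + 1. Taking the positive square root: √(EG − F²) = sqrt(16*u^2 + 144*v^2 + 1). At (u, v) = (1/2, 2): sqrt(581).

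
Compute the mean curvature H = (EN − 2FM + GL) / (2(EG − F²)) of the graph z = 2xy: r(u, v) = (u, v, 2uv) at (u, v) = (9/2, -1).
H = 9*sqrt(86)/1849

With E = 4*v^2 + 1, F = 4*u*v, G = 4*u^2 + 1, L = 0, M = 2/sqrt(4*u^2 + 4*v^2 + 1), N = 0, assemble
  H = (EN − 2FM + GL) / (2(EG − F²)) = -8*u*v/(4*u^2 + 4*v^2 + 1)^(3/2).
At (u, v) = (9/2, -1): H = 9*sqrt(86)/1849.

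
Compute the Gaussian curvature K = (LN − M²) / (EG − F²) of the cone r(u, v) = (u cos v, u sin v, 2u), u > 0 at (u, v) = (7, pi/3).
K = 0

Coefficients of the first fundamental form: E = 5, F = 0, G = u^2.
Coefficients of the second fundamental form: L = 0, M = 0, N = 2*sqrt(5)*u^2/(5*Abs(u)).
Assemble K = (LN − M²)/(EG − F²) = 0. At (u, v) = (7, pi/3): K = 0.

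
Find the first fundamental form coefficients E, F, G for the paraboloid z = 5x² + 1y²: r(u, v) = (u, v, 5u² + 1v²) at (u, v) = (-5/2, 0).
E = 626;  F = 0;  G = 1

Partials: r_u = (1, 0, 10*u), r_v = (0, 1, 2*v). As functions of (u, v):
  E = r_u · r_u = 100*u^2 + 1,
  F = r_u · r_v = 20*u*v,
  G = r_v · r_v = 4*v^2 + 1.
Evaluating at (u, v) = (-5/2, 0): E = 626, F = 0, G = 1.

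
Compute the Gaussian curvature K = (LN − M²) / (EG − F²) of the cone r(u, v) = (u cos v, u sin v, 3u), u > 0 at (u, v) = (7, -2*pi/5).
K = 0

Coefficients of the first fundamental form: E = 10, F = 0, G = u^2.
Coefficients of the second fundamental form: L = 0, M = 0, N = 3*sqrt(10)*u^2/(10*Abs(u)).
Assemble K = (LN − M²)/(EG − F²) = 0. At (u, v) = (7, -2*pi/5): K = 0.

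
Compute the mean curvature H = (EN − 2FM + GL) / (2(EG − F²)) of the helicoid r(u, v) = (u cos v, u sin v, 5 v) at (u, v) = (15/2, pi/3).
H = 0

With E = 1, F = 0, G = u^2 + 25, L = 0, M = -5/sqrt(u^2 + 25), N = 0, assemble
  H = (EN − 2FM + GL) / (2(EG − F²)) = 0.
At (u, v) = (15/2, pi/3): H = 0.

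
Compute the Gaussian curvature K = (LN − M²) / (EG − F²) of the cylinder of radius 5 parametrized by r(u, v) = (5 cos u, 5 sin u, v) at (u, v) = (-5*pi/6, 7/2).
K = 0

Coefficients of the first fundamental form: E = 25, F = 0, G = 1.
Coefficients of the second fundamental form: L = -5, M = 0, N = 0.
Assemble K = (LN − M²)/(EG − F²) = 0. At (u, v) = (-5*pi/6, 7/2): K = 0.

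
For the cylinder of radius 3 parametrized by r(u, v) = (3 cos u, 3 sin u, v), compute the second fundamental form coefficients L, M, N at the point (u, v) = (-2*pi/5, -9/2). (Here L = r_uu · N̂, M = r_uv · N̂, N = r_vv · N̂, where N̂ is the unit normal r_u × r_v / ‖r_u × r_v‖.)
L = -3;  M = 0;  N = 0

Compute the unit normal N̂(u, v) = (cos(u), sin(u), 0), and the second partials r_uu, r_uv, r_vv. Take dot products:
  L(u, v) = r_uu · N̂ = -3,
  M(u, v) = r_uv · N̂ = 0,
  N(u, v) = r_vv · N̂ = 0.
Evaluating at (u, v) = (-2*pi/5, -9/2):
  L = -3, M = 0, N = 0.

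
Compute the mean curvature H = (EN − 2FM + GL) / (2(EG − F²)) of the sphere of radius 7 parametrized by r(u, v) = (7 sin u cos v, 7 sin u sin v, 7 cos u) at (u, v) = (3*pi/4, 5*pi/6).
H = -1/7

With E = 49, F = 0, G = 49*sin(u)^2, L = -7*sin(u)/Abs(sin(u)), M = 0, N = -7*sin(u)^3/Abs(sin(u)), assemble
  H = (EN − 2FM + GL) / (2(EG − F²)) = -sin(u)/(7*Abs(sin(u))).
At (u, v) = (3*pi/4, 5*pi/6): H = -1/7.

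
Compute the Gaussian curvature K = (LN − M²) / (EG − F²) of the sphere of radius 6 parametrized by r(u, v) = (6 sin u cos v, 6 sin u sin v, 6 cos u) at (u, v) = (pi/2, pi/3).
K = 1/36

Coefficients of the first fundamental form: E = 36, F = 0, G = 36*sin(u)^2.
Coefficients of the second fundamental form: L = -6*sin(u)/Abs(sin(u)), M = 0, N = -6*sin(u)^3/Abs(sin(u)).
Assemble K = (LN − M²)/(EG − F²) = 1/36. At (u, v) = (pi/2, pi/3): K = 1/36.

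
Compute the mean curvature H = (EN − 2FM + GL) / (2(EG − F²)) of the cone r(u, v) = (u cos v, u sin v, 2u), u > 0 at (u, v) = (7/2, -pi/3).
H = 2*sqrt(5)/35

With E = 5, F = 0, G = u^2, L = 0, M = 0, N = 2*sqrt(5)*u^2/(5*Abs(u)), assemble
  H = (EN − 2FM + GL) / (2(EG − F²)) = sqrt(5)/(5*Abs(u)).
At (u, v) = (7/2, -pi/3): H = 2*sqrt(5)/35.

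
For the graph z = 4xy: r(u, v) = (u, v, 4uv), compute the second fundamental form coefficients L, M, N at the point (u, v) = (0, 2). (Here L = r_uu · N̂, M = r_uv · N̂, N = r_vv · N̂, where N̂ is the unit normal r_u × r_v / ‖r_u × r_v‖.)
L = 0;  M = 4*sqrt(65)/65;  N = 0

Compute the unit normal N̂(u, v) = (-4*v/sqrt(16*u^2 + 16*v^2 + 1), -4*u/sqrt(16*u^2 + 16*v^2 + 1), 1/sqrt(16*u^2 + 16*v^2 + 1)), and the second partials r_uu, r_uv, r_vv. Take dot products:
  L(u, v) = r_uu · N̂ = 0,
  M(u, v) = r_uv · N̂ = 4/sqrt(16*u^2 + 16*v^2 + 1),
  N(u, v) = r_vv · N̂ = 0.
Evaluating at (u, v) = (0, 2):
  L = 0, M = 4*sqrt(65)/65, N = 0.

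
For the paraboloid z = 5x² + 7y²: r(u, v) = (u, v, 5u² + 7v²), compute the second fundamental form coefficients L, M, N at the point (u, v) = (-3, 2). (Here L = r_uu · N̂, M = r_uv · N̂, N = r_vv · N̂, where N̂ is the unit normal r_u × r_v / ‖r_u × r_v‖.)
L = 2*sqrt(1685)/337;  M = 0;  N = 14*sqrt(1685)/1685

Compute the unit normal N̂(u, v) = (-10*u/sqrt(100*u^2 + 196*v^2 + 1), -14*v/sqrt(100*u^2 + 196*v^2 + 1), 1/sqrt(100*u^2 + 196*v^2 + 1)), and the second partials r_uu, r_uv, r_vv. Take dot products:
  L(u, v) = r_uu · N̂ = 10/sqrt(100*u^2 + 196*v^2 + 1),
  M(u, v) = r_uv · N̂ = 0,
  N(u, v) = r_vv · N̂ = 14/sqrt(100*u^2 + 196*v^2 + 1).
Evaluating at (u, v) = (-3, 2):
  L = 2*sqrt(1685)/337, M = 0, N = 14*sqrt(1685)/1685.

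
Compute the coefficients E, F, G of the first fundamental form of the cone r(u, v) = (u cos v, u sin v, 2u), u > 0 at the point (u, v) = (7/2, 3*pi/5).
E = 5;  F = 0;  G = 49/4

Partials: r_u = (cos(v), sin(v), 2), r_v = (-u*sin(v), u*cos(v), 0). As functions of (u, v):
  E = r_u · r_u = 5,
  F = r_u · r_v = 0,
  G = r_v · r_v = u^2.
Evaluating at (u, v) = (7/2, 3*pi/5): E = 5, F = 0, G = 49/4.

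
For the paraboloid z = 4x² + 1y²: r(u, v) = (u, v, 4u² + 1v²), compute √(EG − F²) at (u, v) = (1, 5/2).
√(EG − F²)|_{(1, 5/2)} = 3*sqrt(10)

E = 64*u^2 + 1, F = 16*u*v, G = 4*v^2 + 1; EG − F² = 64*u^2 + 4*v^2 + 1; √(EG − F²) = sqrt(64*u^2 + 4*v^2 + 1). At the given point: 3*sqrt(10).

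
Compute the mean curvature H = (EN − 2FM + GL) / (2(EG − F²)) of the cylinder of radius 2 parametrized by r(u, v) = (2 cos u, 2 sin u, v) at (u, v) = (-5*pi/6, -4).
H = -1/4

With E = 4, F = 0, G = 1, L = -2, M = 0, N = 0, assemble
  H = (EN − 2FM + GL) / (2(EG − F²)) = -1/4.
At (u, v) = (-5*pi/6, -4): H = -1/4.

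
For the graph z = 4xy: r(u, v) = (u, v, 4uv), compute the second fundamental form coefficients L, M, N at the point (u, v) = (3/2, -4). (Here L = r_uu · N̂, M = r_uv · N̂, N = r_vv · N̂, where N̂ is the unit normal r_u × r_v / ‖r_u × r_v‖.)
L = 0;  M = 4*sqrt(293)/293;  N = 0

Compute the unit normal N̂(u, v) = (-4*v/sqrt(16*u^2 + 16*v^2 + 1), -4*u/sqrt(16*u^2 + 16*v^2 + 1), 1/sqrt(16*u^2 + 16*v^2 + 1)), and the second partials r_uu, r_uv, r_vv. Take dot products:
  L(u, v) = r_uu · N̂ = 0,
  M(u, v) = r_uv · N̂ = 4/sqrt(16*u^2 + 16*v^2 + 1),
  N(u, v) = r_vv · N̂ = 0.
Evaluating at (u, v) = (3/2, -4):
  L = 0, M = 4*sqrt(293)/293, N = 0.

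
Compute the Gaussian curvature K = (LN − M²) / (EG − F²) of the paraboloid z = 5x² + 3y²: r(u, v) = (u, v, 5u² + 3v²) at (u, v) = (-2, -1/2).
K = 3/8405

Coefficients of the first fundamental form: E = 100*u^2 + 1, F = 60*u*v, G = 36*v^2 + 1.
Coefficients of the second fundamental form: L = 10/sqrt(100*u^2 + 36*v^2 + 1), M = 0, N = 6/sqrt(100*u^2 + 36*v^2 + 1).
Assemble K = (LN − M²)/(EG − F²) = 60/(10000*u^4 + 7200*u^2*v^2 + 200*u^2 + 1296*v^4 + 72*v^2 + 1). At (u, v) = (-2, -1/2): K = 3/8405.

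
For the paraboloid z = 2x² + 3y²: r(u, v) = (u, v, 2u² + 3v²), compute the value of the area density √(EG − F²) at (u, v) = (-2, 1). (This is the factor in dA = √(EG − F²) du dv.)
√(EG − F²)|_{(-2, 1)} = sqrt(101)

E = 16*u^2 + 1, F = 24*u*v, G = 36*v^2 + 1, so EG − F² = 16*u^2 + 36*v^2 + 1. Taking the positive square root: √(EG − F²) = sqrt(16*u^2 + 36*v^2 + 1). At (u, v) = (-2, 1): sqrt(101).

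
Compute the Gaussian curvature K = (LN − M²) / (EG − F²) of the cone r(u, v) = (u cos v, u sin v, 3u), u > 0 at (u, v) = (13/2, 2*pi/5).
K = 0

Coefficients of the first fundamental form: E = 10, F = 0, G = u^2.
Coefficients of the second fundamental form: L = 0, M = 0, N = 3*sqrt(10)*u^2/(10*Abs(u)).
Assemble K = (LN − M²)/(EG − F²) = 0. At (u, v) = (13/2, 2*pi/5): K = 0.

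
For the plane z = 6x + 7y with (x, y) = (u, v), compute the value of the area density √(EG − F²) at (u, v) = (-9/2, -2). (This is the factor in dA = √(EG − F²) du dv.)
√(EG − F²)|_{(-9/2, -2)} = sqrt(86)

E = 37, F = 42, G = 50, so EG − F² = 86. Taking the positive square root: √(EG − F²) = sqrt(86). At (u, v) = (-9/2, -2): sqrt(86).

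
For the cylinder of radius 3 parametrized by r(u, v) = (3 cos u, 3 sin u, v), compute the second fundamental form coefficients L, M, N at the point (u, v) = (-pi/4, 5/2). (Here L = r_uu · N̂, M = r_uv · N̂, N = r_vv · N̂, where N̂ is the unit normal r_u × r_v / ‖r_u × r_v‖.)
L = -3;  M = 0;  N = 0

Compute the unit normal N̂(u, v) = (cos(u), sin(u), 0), and the second partials r_uu, r_uv, r_vv. Take dot products:
  L(u, v) = r_uu · N̂ = -3,
  M(u, v) = r_uv · N̂ = 0,
  N(u, v) = r_vv · N̂ = 0.
Evaluating at (u, v) = (-pi/4, 5/2):
  L = -3, M = 0, N = 0.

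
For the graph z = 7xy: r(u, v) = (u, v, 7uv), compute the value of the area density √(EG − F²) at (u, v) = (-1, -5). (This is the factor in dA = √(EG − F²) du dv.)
√(EG − F²)|_{(-1, -5)} = 5*sqrt(51)

E = 49*v^2 + 1, F = 49*u*v, G = 49*u^2 + 1, so EG − F² = 49*u^2 + 49*v^2 + 1. Taking the positive square root: √(EG − F²) = sqrt(49*u^2 + 49*v^2 + 1). At (u, v) = (-1, -5): 5*sqrt(51).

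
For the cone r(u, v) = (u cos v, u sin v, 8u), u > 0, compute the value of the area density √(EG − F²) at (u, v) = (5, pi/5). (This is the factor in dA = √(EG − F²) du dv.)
√(EG − F²)|_{(5, pi/5)} = 5*sqrt(65)

E = 65, F = 0, G = u^2, so EG − F² = 65*u^2. Taking the positive square root: √(EG − F²) = sqrt(65)*Abs(u). At (u, v) = (5, pi/5): 5*sqrt(65).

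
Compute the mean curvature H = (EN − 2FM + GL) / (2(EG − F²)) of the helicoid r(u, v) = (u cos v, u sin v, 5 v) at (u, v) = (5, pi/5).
H = 0

With E = 1, F = 0, G = u^2 + 25, L = 0, M = -5/sqrt(u^2 + 25), N = 0, assemble
  H = (EN − 2FM + GL) / (2(EG − F²)) = 0.
At (u, v) = (5, pi/5): H = 0.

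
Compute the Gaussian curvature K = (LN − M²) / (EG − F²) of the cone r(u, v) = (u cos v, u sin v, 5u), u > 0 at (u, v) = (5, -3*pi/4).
K = 0

Coefficients of the first fundamental form: E = 26, F = 0, G = u^2.
Coefficients of the second fundamental form: L = 0, M = 0, N = 5*sqrt(26)*u^2/(26*Abs(u)).
Assemble K = (LN − M²)/(EG − F²) = 0. At (u, v) = (5, -3*pi/4): K = 0.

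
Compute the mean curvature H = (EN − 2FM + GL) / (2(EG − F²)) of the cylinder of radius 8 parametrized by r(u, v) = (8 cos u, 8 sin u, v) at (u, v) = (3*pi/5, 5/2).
H = -1/16

With E = 64, F = 0, G = 1, L = -8, M = 0, N = 0, assemble
  H = (EN − 2FM + GL) / (2(EG − F²)) = -1/16.
At (u, v) = (3*pi/5, 5/2): H = -1/16.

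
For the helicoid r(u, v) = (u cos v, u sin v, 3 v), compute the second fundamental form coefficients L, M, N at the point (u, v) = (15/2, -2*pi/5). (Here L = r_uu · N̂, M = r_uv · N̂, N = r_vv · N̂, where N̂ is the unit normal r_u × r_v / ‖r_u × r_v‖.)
L = 0;  M = -2*sqrt(29)/29;  N = 0

Compute the unit normal N̂(u, v) = (3*sin(v)/sqrt(u^2 + 9), -3*cos(v)/sqrt(u^2 + 9), u/sqrt(u^2 + 9)), and the second partials r_uu, r_uv, r_vv. Take dot products:
  L(u, v) = r_uu · N̂ = 0,
  M(u, v) = r_uv · N̂ = -3/sqrt(u^2 + 9),
  N(u, v) = r_vv · N̂ = 0.
Evaluating at (u, v) = (15/2, -2*pi/5):
  L = 0, M = -2*sqrt(29)/29, N = 0.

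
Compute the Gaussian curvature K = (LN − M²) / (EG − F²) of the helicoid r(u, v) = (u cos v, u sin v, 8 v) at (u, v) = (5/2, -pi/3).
K = -1024/78961

Coefficients of the first fundamental form: E = 1, F = 0, G = u^2 + 64.
Coefficients of the second fundamental form: L = 0, M = -8/sqrt(u^2 + 64), N = 0.
Assemble K = (LN − M²)/(EG − F²) = -64/(u^2 + 64)^2. At (u, v) = (5/2, -pi/3): K = -1024/78961.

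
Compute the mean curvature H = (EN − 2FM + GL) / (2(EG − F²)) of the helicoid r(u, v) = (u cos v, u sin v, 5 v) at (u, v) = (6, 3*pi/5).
H = 0

With E = 1, F = 0, G = u^2 + 25, L = 0, M = -5/sqrt(u^2 + 25), N = 0, assemble
  H = (EN − 2FM + GL) / (2(EG − F²)) = 0.
At (u, v) = (6, 3*pi/5): H = 0.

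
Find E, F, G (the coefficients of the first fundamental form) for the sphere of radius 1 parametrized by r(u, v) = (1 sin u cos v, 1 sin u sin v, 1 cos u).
E = 1;  F = 0;  G = sin(u)^2

Compute partials: r_u = (cos(u)*cos(v), sin(v)*cos(u), -sin(u)), r_v = (-sin(u)*sin(v), sin(u)*cos(v), 0). Then
  E = r_u · r_u = 1,
  F = r_u · r_v = 0,
  G = r_v · r_v = sin(u)^2.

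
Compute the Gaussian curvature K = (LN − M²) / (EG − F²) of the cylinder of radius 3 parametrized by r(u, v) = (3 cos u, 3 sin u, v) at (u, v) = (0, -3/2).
K = 0

Coefficients of the first fundamental form: E = 9, F = 0, G = 1.
Coefficients of the second fundamental form: L = -3, M = 0, N = 0.
Assemble K = (LN − M²)/(EG − F²) = 0. At (u, v) = (0, -3/2): K = 0.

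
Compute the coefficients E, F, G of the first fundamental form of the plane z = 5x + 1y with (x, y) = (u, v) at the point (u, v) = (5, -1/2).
E = 26;  F = 5;  G = 2

Partials: r_u = (1, 0, 5), r_v = (0, 1, 1). As functions of (u, v):
  E = r_u · r_u = 26,
  F = r_u · r_v = 5,
  G = r_v · r_v = 2.
Evaluating at (u, v) = (5, -1/2): E = 26, F = 5, G = 2.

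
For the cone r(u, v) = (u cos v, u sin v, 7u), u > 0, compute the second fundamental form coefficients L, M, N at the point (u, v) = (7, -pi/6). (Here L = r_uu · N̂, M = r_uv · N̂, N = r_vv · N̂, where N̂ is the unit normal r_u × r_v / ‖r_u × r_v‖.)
L = 0;  M = 0;  N = 49*sqrt(2)/10

Compute the unit normal N̂(u, v) = (-7*sqrt(2)*u*cos(v)/(10*Abs(u)), -7*sqrt(2)*u*sin(v)/(10*Abs(u)), sqrt(2)*u/(10*Abs(u))), and the second partials r_uu, r_uv, r_vv. Take dot products:
  L(u, v) = r_uu · N̂ = 0,
  M(u, v) = r_uv · N̂ = 0,
  N(u, v) = r_vv · N̂ = 7*sqrt(2)*u^2/(10*Abs(u)).
Evaluating at (u, v) = (7, -pi/6):
  L = 0, M = 0, N = 49*sqrt(2)/10.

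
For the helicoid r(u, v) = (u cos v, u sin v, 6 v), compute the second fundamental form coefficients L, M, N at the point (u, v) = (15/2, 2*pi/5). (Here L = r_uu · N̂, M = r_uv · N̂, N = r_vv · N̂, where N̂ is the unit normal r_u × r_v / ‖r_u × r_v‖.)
L = 0;  M = -4*sqrt(41)/41;  N = 0

Compute the unit normal N̂(u, v) = (6*sin(v)/sqrt(u^2 + 36), -6*cos(v)/sqrt(u^2 + 36), u/sqrt(u^2 + 36)), and the second partials r_uu, r_uv, r_vv. Take dot products:
  L(u, v) = r_uu · N̂ = 0,
  M(u, v) = r_uv · N̂ = -6/sqrt(u^2 + 36),
  N(u, v) = r_vv · N̂ = 0.
Evaluating at (u, v) = (15/2, 2*pi/5):
  L = 0, M = -4*sqrt(41)/41, N = 0.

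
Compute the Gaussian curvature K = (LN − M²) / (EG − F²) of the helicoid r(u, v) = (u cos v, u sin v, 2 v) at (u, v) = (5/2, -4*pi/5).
K = -64/1681

Coefficients of the first fundamental form: E = 1, F = 0, G = u^2 + 4.
Coefficients of the second fundamental form: L = 0, M = -2/sqrt(u^2 + 4), N = 0.
Assemble K = (LN − M²)/(EG − F²) = -4/(u^2 + 4)^2. At (u, v) = (5/2, -4*pi/5): K = -64/1681.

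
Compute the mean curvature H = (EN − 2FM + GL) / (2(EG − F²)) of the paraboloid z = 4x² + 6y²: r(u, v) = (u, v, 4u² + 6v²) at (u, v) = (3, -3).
H = 8650*sqrt(1873)/3508129

With E = 64*u^2 + 1, F = 96*u*v, G = 144*v^2 + 1, L = 8/sqrt(64*u^2 + 144*v^2 + 1), M = 0, N = 12/sqrt(64*u^2 + 144*v^2 + 1), assemble
  H = (EN − 2FM + GL) / (2(EG − F²)) = 2*(192*u^2 + 288*v^2 + 5)/(64*u^2 + 144*v^2 + 1)^(3/2).
At (u, v) = (3, -3): H = 8650*sqrt(1873)/3508129.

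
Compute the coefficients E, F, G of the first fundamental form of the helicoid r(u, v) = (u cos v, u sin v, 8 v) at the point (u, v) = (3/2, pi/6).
E = 1;  F = 0;  G = 265/4

Partials: r_u = (cos(v), sin(v), 0), r_v = (-u*sin(v), u*cos(v), 8). As functions of (u, v):
  E = r_u · r_u = 1,
  F = r_u · r_v = 0,
  G = r_v · r_v = u^2 + 64.
Evaluating at (u, v) = (3/2, pi/6): E = 1, F = 0, G = 265/4.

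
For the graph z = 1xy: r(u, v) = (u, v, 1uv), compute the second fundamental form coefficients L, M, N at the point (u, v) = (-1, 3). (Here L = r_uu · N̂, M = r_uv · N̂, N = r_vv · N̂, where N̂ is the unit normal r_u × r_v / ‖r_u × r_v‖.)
L = 0;  M = sqrt(11)/11;  N = 0

Compute the unit normal N̂(u, v) = (-v/sqrt(u^2 + v^2 + 1), -u/sqrt(u^2 + v^2 + 1), 1/sqrt(u^2 + v^2 + 1)), and the second partials r_uu, r_uv, r_vv. Take dot products:
  L(u, v) = r_uu · N̂ = 0,
  M(u, v) = r_uv · N̂ = 1/sqrt(u^2 + v^2 + 1),
  N(u, v) = r_vv · N̂ = 0.
Evaluating at (u, v) = (-1, 3):
  L = 0, M = sqrt(11)/11, N = 0.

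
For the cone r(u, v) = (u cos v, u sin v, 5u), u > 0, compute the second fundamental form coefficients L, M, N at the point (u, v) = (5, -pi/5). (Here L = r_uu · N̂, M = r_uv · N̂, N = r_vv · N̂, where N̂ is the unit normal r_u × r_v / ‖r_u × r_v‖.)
L = 0;  M = 0;  N = 25*sqrt(26)/26

Compute the unit normal N̂(u, v) = (-5*sqrt(26)*u*cos(v)/(26*Abs(u)), -5*sqrt(26)*u*sin(v)/(26*Abs(u)), sqrt(26)*u/(26*Abs(u))), and the second partials r_uu, r_uv, r_vv. Take dot products:
  L(u, v) = r_uu · N̂ = 0,
  M(u, v) = r_uv · N̂ = 0,
  N(u, v) = r_vv · N̂ = 5*sqrt(26)*u^2/(26*Abs(u)).
Evaluating at (u, v) = (5, -pi/5):
  L = 0, M = 0, N = 25*sqrt(26)/26.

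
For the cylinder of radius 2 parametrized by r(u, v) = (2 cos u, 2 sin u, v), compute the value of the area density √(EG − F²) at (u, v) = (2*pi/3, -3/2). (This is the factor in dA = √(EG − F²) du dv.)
√(EG − F²)|_{(2*pi/3, -3/2)} = 2

E = 4, F = 0, G = 1, so EG − F² = 4. Taking the positive square root: √(EG − F²) = 2. At (u, v) = (2*pi/3, -3/2): 2.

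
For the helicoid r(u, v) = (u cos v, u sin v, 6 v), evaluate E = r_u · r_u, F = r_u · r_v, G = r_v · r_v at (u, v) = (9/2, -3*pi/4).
E = 1;  F = 0;  G = 225/4

Partials: r_u = (cos(v), sin(v), 0), r_v = (-u*sin(v), u*cos(v), 6). As functions of (u, v):
  E = r_u · r_u = 1,
  F = r_u · r_v = 0,
  G = r_v · r_v = u^2 + 36.
Evaluating at (u, v) = (9/2, -3*pi/4): E = 1, F = 0, G = 225/4.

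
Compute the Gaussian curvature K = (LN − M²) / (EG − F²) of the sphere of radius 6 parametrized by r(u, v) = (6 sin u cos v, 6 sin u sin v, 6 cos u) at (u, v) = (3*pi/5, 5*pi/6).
K = 1/36

Coefficients of the first fundamental form: E = 36, F = 0, G = 36*sin(u)^2.
Coefficients of the second fundamental form: L = -6*sin(u)/Abs(sin(u)), M = 0, N = -6*sin(u)^3/Abs(sin(u)).
Assemble K = (LN − M²)/(EG − F²) = 1/36. At (u, v) = (3*pi/5, 5*pi/6): K = 1/36.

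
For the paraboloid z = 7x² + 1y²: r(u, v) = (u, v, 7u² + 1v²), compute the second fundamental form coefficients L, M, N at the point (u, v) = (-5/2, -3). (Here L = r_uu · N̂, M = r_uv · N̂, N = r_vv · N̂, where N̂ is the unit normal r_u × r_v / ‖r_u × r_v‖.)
L = 7*sqrt(1262)/631;  M = 0;  N = sqrt(1262)/631

Compute the unit normal N̂(u, v) = (-14*u/sqrt(196*u^2 + 4*v^2 + 1), -2*v/sqrt(196*u^2 + 4*v^2 + 1), 1/sqrt(196*u^2 + 4*v^2 + 1)), and the second partials r_uu, r_uv, r_vv. Take dot products:
  L(u, v) = r_uu · N̂ = 14/sqrt(196*u^2 + 4*v^2 + 1),
  M(u, v) = r_uv · N̂ = 0,
  N(u, v) = r_vv · N̂ = 2/sqrt(196*u^2 + 4*v^2 + 1).
Evaluating at (u, v) = (-5/2, -3):
  L = 7*sqrt(1262)/631, M = 0, N = sqrt(1262)/631.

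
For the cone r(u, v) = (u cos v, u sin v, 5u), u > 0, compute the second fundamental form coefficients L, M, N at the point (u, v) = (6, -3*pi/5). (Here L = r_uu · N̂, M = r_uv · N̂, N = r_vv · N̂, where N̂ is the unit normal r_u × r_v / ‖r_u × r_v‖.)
L = 0;  M = 0;  N = 15*sqrt(26)/13

Compute the unit normal N̂(u, v) = (-5*sqrt(26)*u*cos(v)/(26*Abs(u)), -5*sqrt(26)*u*sin(v)/(26*Abs(u)), sqrt(26)*u/(26*Abs(u))), and the second partials r_uu, r_uv, r_vv. Take dot products:
  L(u, v) = r_uu · N̂ = 0,
  M(u, v) = r_uv · N̂ = 0,
  N(u, v) = r_vv · N̂ = 5*sqrt(26)*u^2/(26*Abs(u)).
Evaluating at (u, v) = (6, -3*pi/5):
  L = 0, M = 0, N = 15*sqrt(26)/13.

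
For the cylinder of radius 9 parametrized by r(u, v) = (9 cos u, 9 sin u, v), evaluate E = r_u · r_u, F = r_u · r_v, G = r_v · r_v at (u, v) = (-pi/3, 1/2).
E = 81;  F = 0;  G = 1

Partials: r_u = (-9*sin(u), 9*cos(u), 0), r_v = (0, 0, 1). As functions of (u, v):
  E = r_u · r_u = 81,
  F = r_u · r_v = 0,
  G = r_v · r_v = 1.
Evaluating at (u, v) = (-pi/3, 1/2): E = 81, F = 0, G = 1.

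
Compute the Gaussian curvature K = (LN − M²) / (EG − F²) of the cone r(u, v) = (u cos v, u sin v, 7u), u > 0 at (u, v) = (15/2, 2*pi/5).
K = 0

Coefficients of the first fundamental form: E = 50, F = 0, G = u^2.
Coefficients of the second fundamental form: L = 0, M = 0, N = 7*sqrt(2)*u^2/(10*Abs(u)).
Assemble K = (LN − M²)/(EG − F²) = 0. At (u, v) = (15/2, 2*pi/5): K = 0.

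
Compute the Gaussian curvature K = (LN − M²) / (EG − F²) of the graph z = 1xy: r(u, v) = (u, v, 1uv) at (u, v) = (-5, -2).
K = -1/900

Coefficients of the first fundamental form: E = v^2 + 1, F = u*v, G = u^2 + 1.
Coefficients of the second fundamental form: L = 0, M = 1/sqrt(u^2 + v^2 + 1), N = 0.
Assemble K = (LN − M²)/(EG − F²) = 1/((u^2*v^2 - (u^2 + 1)*(v^2 + 1))*(u^2 + v^2 + 1)). At (u, v) = (-5, -2): K = -1/900.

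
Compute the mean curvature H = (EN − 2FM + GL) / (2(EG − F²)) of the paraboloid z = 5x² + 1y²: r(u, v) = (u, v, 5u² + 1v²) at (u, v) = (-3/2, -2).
H = 311*sqrt(2)/5324

With E = 100*u^2 + 1, F = 20*u*v, G = 4*v^2 + 1, L = 10/sqrt(100*u^2 + 4*v^2 + 1), M = 0, N = 2/sqrt(100*u^2 + 4*v^2 + 1), assemble
  H = (EN − 2FM + GL) / (2(EG − F²)) = 2*(50*u^2 + 10*v^2 + 3)/(100*u^2 + 4*v^2 + 1)^(3/2).
At (u, v) = (-3/2, -2): H = 311*sqrt(2)/5324.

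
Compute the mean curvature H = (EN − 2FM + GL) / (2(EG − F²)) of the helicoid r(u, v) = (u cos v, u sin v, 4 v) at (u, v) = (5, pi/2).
H = 0

With E = 1, F = 0, G = u^2 + 16, L = 0, M = -4/sqrt(u^2 + 16), N = 0, assemble
  H = (EN − 2FM + GL) / (2(EG − F²)) = 0.
At (u, v) = (5, pi/2): H = 0.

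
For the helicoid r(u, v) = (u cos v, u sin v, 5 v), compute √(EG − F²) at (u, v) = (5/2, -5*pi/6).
√(EG − F²)|_{(5/2, -5*pi/6)} = 5*sqrt(5)/2

E = 1, F = 0, G = u^2 + 25; EG − F² = u^2 + 25; √(EG − F²) = sqrt(u^2 + 25). At the given point: 5*sqrt(5)/2.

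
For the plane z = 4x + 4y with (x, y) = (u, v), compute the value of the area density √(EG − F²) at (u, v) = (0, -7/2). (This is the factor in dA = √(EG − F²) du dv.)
√(EG − F²)|_{(0, -7/2)} = sqrt(33)

E = 17, F = 16, G = 17, so EG − F² = 33. Taking the positive square root: √(EG − F²) = sqrt(33). At (u, v) = (0, -7/2): sqrt(33).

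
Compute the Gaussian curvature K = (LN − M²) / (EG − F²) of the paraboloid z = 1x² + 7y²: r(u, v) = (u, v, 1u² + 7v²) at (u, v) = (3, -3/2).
K = 7/57121

Coefficients of the first fundamental form: E = 4*u^2 + 1, F = 28*u*v, G = 196*v^2 + 1.
Coefficients of the second fundamental form: L = 2/sqrt(4*u^2 + 196*v^2 + 1), M = 0, N = 14/sqrt(4*u^2 + 196*v^2 + 1).
Assemble K = (LN − M²)/(EG − F²) = 28/(16*u^4 + 1568*u^2*v^2 + 8*u^2 + 38416*v^4 + 392*v^2 + 1). At (u, v) = (3, -3/2): K = 7/57121.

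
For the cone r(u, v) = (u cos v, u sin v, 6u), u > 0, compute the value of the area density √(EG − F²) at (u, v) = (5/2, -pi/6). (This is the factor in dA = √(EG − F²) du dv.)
√(EG − F²)|_{(5/2, -pi/6)} = 5*sqrt(37)/2

E = 37, F = 0, G = u^2, so EG − F² = 37*u^2. Taking the positive square root: √(EG − F²) = sqrt(37)*Abs(u). At (u, v) = (5/2, -pi/6): 5*sqrt(37)/2.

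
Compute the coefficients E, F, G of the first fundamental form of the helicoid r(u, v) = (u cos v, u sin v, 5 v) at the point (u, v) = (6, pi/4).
E = 1;  F = 0;  G = 61

Partials: r_u = (cos(v), sin(v), 0), r_v = (-u*sin(v), u*cos(v), 5). As functions of (u, v):
  E = r_u · r_u = 1,
  F = r_u · r_v = 0,
  G = r_v · r_v = u^2 + 25.
Evaluating at (u, v) = (6, pi/4): E = 1, F = 0, G = 61.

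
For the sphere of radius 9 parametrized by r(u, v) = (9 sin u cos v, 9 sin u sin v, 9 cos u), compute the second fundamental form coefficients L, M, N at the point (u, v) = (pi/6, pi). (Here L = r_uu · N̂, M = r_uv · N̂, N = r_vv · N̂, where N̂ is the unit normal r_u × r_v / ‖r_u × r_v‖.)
L = -9;  M = 0;  N = -9/4

Compute the unit normal N̂(u, v) = (sin(u)^2*cos(v)/Abs(sin(u)), sin(u)^2*sin(v)/Abs(sin(u)), sin(2*u)/(2*Abs(sin(u)))), and the second partials r_uu, r_uv, r_vv. Take dot products:
  L(u, v) = r_uu · N̂ = -9*sin(u)/Abs(sin(u)),
  M(u, v) = r_uv · N̂ = 0,
  N(u, v) = r_vv · N̂ = -9*sin(u)^3/Abs(sin(u)).
Evaluating at (u, v) = (pi/6, pi):
  L = -9, M = 0, N = -9/4.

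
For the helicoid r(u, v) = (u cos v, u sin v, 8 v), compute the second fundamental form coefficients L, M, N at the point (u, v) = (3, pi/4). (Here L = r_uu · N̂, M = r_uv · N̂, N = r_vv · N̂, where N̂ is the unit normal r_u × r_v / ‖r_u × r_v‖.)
L = 0;  M = -8*sqrt(73)/73;  N = 0

Compute the unit normal N̂(u, v) = (8*sin(v)/sqrt(u^2 + 64), -8*cos(v)/sqrt(u^2 + 64), u/sqrt(u^2 + 64)), and the second partials r_uu, r_uv, r_vv. Take dot products:
  L(u, v) = r_uu · N̂ = 0,
  M(u, v) = r_uv · N̂ = -8/sqrt(u^2 + 64),
  N(u, v) = r_vv · N̂ = 0.
Evaluating at (u, v) = (3, pi/4):
  L = 0, M = -8*sqrt(73)/73, N = 0.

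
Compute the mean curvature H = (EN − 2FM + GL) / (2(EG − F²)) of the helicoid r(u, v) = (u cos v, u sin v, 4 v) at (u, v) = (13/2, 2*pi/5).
H = 0

With E = 1, F = 0, G = u^2 + 16, L = 0, M = -4/sqrt(u^2 + 16), N = 0, assemble
  H = (EN − 2FM + GL) / (2(EG − F²)) = 0.
At (u, v) = (13/2, 2*pi/5): H = 0.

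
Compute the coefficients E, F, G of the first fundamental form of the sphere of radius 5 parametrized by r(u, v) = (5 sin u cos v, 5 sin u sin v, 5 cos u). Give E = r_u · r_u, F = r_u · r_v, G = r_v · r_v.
E = 25;  F = 0;  G = 25*sin(u)^2

Compute partials: r_u = (5*cos(u)*cos(v), 5*sin(v)*cos(u), -5*sin(u)), r_v = (-5*sin(u)*sin(v), 5*sin(u)*cos(v), 0). Then
  E = r_u · r_u = 25,
  F = r_u · r_v = 0,
  G = r_v · r_v = 25*sin(u)^2.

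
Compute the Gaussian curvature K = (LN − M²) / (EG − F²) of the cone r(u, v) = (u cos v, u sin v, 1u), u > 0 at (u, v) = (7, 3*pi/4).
K = 0

Coefficients of the first fundamental form: E = 2, F = 0, G = u^2.
Coefficients of the second fundamental form: L = 0, M = 0, N = sqrt(2)*u^2/(2*Abs(u)).
Assemble K = (LN − M²)/(EG − F²) = 0. At (u, v) = (7, 3*pi/4): K = 0.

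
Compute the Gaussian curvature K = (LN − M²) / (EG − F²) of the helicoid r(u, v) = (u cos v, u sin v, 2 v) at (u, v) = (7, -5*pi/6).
K = -4/2809

Coefficients of the first fundamental form: E = 1, F = 0, G = u^2 + 4.
Coefficients of the second fundamental form: L = 0, M = -2/sqrt(u^2 + 4), N = 0.
Assemble K = (LN − M²)/(EG − F²) = -4/(u^2 + 4)^2. At (u, v) = (7, -5*pi/6): K = -4/2809.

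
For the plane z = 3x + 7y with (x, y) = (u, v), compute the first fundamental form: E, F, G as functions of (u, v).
E = 10;  F = 21;  G = 50

Compute partials: r_u = (1, 0, 3), r_v = (0, 1, 7). Then
  E = r_u · r_u = 10,
  F = r_u · r_v = 21,
  G = r_v · r_v = 50.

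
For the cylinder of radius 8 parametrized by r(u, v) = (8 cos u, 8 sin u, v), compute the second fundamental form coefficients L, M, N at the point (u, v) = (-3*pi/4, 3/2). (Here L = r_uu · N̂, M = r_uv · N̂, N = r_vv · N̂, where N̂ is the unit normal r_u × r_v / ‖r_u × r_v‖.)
L = -8;  M = 0;  N = 0

Compute the unit normal N̂(u, v) = (cos(u), sin(u), 0), and the second partials r_uu, r_uv, r_vv. Take dot products:
  L(u, v) = r_uu · N̂ = -8,
  M(u, v) = r_uv · N̂ = 0,
  N(u, v) = r_vv · N̂ = 0.
Evaluating at (u, v) = (-3*pi/4, 3/2):
  L = -8, M = 0, N = 0.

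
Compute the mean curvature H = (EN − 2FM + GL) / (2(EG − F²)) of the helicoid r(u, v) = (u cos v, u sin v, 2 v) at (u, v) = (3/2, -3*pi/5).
H = 0

With E = 1, F = 0, G = u^2 + 4, L = 0, M = -2/sqrt(u^2 + 4), N = 0, assemble
  H = (EN − 2FM + GL) / (2(EG − F²)) = 0.
At (u, v) = (3/2, -3*pi/5): H = 0.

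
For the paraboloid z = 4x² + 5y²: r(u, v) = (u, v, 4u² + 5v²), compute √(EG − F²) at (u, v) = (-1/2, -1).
√(EG − F²)|_{(-1/2, -1)} = 3*sqrt(13)

E = 64*u^2 + 1, F = 80*u*v, G = 100*v^2 + 1; EG − F² = 64*u^2 + 100*v^2 + 1; √(EG − F²) = sqrt(64*u^2 + 100*v^2 + 1). At the given point: 3*sqrt(13).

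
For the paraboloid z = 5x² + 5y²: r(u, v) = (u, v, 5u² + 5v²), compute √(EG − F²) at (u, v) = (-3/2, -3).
√(EG − F²)|_{(-3/2, -3)} = sqrt(1126)

E = 100*u^2 + 1, F = 100*u*v, G = 100*v^2 + 1; EG − F² = 100*u^2 + 100*v^2 + 1; √(EG − F²) = sqrt(100*u^2 + 100*v^2 + 1). At the given point: sqrt(1126).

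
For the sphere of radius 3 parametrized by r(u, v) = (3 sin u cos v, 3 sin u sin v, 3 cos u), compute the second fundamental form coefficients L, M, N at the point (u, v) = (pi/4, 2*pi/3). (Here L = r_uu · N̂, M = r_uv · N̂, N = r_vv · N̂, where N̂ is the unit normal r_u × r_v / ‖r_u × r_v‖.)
L = -3;  M = 0;  N = -3/2

Compute the unit normal N̂(u, v) = (sin(u)^2*cos(v)/Abs(sin(u)), sin(u)^2*sin(v)/Abs(sin(u)), sin(2*u)/(2*Abs(sin(u)))), and the second partials r_uu, r_uv, r_vv. Take dot products:
  L(u, v) = r_uu · N̂ = -3*sin(u)/Abs(sin(u)),
  M(u, v) = r_uv · N̂ = 0,
  N(u, v) = r_vv · N̂ = -3*sin(u)^3/Abs(sin(u)).
Evaluating at (u, v) = (pi/4, 2*pi/3):
  L = -3, M = 0, N = -3/2.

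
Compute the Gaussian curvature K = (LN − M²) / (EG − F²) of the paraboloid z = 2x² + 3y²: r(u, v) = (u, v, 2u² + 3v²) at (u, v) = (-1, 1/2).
K = 6/169

Coefficients of the first fundamental form: E = 16*u^2 + 1, F = 24*u*v, G = 36*v^2 + 1.
Coefficients of the second fundamental form: L = 4/sqrt(16*u^2 + 36*v^2 + 1), M = 0, N = 6/sqrt(16*u^2 + 36*v^2 + 1).
Assemble K = (LN − M²)/(EG − F²) = 24/(256*u^4 + 1152*u^2*v^2 + 32*u^2 + 1296*v^4 + 72*v^2 + 1). At (u, v) = (-1, 1/2): K = 6/169.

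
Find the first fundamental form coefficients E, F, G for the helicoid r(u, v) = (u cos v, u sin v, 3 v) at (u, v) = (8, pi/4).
E = 1;  F = 0;  G = 73

Partials: r_u = (cos(v), sin(v), 0), r_v = (-u*sin(v), u*cos(v), 3). As functions of (u, v):
  E = r_u · r_u = 1,
  F = r_u · r_v = 0,
  G = r_v · r_v = u^2 + 9.
Evaluating at (u, v) = (8, pi/4): E = 1, F = 0, G = 73.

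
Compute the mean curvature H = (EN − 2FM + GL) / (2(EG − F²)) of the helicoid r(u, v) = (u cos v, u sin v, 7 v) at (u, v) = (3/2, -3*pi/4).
H = 0

With E = 1, F = 0, G = u^2 + 49, L = 0, M = -7/sqrt(u^2 + 49), N = 0, assemble
  H = (EN − 2FM + GL) / (2(EG − F²)) = 0.
At (u, v) = (3/2, -3*pi/4): H = 0.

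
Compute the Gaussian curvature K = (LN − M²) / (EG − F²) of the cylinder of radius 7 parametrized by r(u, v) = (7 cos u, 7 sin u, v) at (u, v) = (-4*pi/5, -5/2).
K = 0

Coefficients of the first fundamental form: E = 49, F = 0, G = 1.
Coefficients of the second fundamental form: L = -7, M = 0, N = 0.
Assemble K = (LN − M²)/(EG − F²) = 0. At (u, v) = (-4*pi/5, -5/2): K = 0.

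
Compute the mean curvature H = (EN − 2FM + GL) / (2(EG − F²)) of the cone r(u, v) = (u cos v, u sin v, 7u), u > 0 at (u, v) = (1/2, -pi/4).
H = 7*sqrt(2)/10

With E = 50, F = 0, G = u^2, L = 0, M = 0, N = 7*sqrt(2)*u^2/(10*Abs(u)), assemble
  H = (EN − 2FM + GL) / (2(EG − F²)) = 7*sqrt(2)/(20*Abs(u)).
At (u, v) = (1/2, -pi/4): H = 7*sqrt(2)/10.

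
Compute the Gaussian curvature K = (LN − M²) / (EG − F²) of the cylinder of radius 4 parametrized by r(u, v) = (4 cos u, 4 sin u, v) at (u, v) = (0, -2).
K = 0

Coefficients of the first fundamental form: E = 16, F = 0, G = 1.
Coefficients of the second fundamental form: L = -4, M = 0, N = 0.
Assemble K = (LN − M²)/(EG − F²) = 0. At (u, v) = (0, -2): K = 0.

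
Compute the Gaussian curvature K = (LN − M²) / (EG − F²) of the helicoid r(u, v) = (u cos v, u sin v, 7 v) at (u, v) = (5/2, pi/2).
K = -784/48841

Coefficients of the first fundamental form: E = 1, F = 0, G = u^2 + 49.
Coefficients of the second fundamental form: L = 0, M = -7/sqrt(u^2 + 49), N = 0.
Assemble K = (LN − M²)/(EG − F²) = -49/(u^2 + 49)^2. At (u, v) = (5/2, pi/2): K = -784/48841.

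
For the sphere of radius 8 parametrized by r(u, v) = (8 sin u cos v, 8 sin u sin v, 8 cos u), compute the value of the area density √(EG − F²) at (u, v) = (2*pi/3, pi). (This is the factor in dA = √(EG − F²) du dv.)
√(EG − F²)|_{(2*pi/3, pi)} = 32*sqrt(3)

E = 64, F = 0, G = 64*sin(u)^2, so EG − F² = 4096*sin(u)^2. Taking the positive square root: √(EG − F²) = 64*Abs(sin(u)). At (u, v) = (2*pi/3, pi): 32*sqrt(3).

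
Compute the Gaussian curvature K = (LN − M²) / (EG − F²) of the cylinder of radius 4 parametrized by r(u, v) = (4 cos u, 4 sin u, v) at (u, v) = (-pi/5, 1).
K = 0

Coefficients of the first fundamental form: E = 16, F = 0, G = 1.
Coefficients of the second fundamental form: L = -4, M = 0, N = 0.
Assemble K = (LN − M²)/(EG − F²) = 0. At (u, v) = (-pi/5, 1): K = 0.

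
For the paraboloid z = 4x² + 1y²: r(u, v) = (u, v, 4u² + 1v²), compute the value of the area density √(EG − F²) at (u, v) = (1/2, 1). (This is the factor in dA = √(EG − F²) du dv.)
√(EG − F²)|_{(1/2, 1)} = sqrt(21)

E = 64*u^2 + 1, F = 16*u*v, G = 4*v^2 + 1, so EG − F² = 64*u^2 + 4*v^2 + 1. Taking the positive square root: √(EG − F²) = sqrt(64*u^2 + 4*v^2 + 1). At (u, v) = (1/2, 1): sqrt(21).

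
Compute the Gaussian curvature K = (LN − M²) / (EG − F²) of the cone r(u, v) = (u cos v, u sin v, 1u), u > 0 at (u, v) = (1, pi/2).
K = 0

Coefficients of the first fundamental form: E = 2, F = 0, G = u^2.
Coefficients of the second fundamental form: L = 0, M = 0, N = sqrt(2)*u^2/(2*Abs(u)).
Assemble K = (LN − M²)/(EG − F²) = 0. At (u, v) = (1, pi/2): K = 0.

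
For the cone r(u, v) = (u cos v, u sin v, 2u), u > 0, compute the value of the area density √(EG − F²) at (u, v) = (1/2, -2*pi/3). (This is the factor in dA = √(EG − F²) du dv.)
√(EG − F²)|_{(1/2, -2*pi/3)} = sqrt(5)/2

E = 5, F = 0, G = u^2, so EG − F² = 5*u^2. Taking the positive square root: √(EG − F²) = sqrt(5)*Abs(u). At (u, v) = (1/2, -2*pi/3): sqrt(5)/2.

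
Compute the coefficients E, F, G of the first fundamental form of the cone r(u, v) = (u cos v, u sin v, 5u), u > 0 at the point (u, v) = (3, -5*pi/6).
E = 26;  F = 0;  G = 9

Partials: r_u = (cos(v), sin(v), 5), r_v = (-u*sin(v), u*cos(v), 0). As functions of (u, v):
  E = r_u · r_u = 26,
  F = r_u · r_v = 0,
  G = r_v · r_v = u^2.
Evaluating at (u, v) = (3, -5*pi/6): E = 26, F = 0, G = 9.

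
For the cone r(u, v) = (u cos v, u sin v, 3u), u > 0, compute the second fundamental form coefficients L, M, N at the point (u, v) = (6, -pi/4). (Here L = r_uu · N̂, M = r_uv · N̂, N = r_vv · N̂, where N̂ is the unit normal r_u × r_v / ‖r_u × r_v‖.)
L = 0;  M = 0;  N = 9*sqrt(10)/5

Compute the unit normal N̂(u, v) = (-3*sqrt(10)*u*cos(v)/(10*Abs(u)), -3*sqrt(10)*u*sin(v)/(10*Abs(u)), sqrt(10)*u/(10*Abs(u))), and the second partials r_uu, r_uv, r_vv. Take dot products:
  L(u, v) = r_uu · N̂ = 0,
  M(u, v) = r_uv · N̂ = 0,
  N(u, v) = r_vv · N̂ = 3*sqrt(10)*u^2/(10*Abs(u)).
Evaluating at (u, v) = (6, -pi/4):
  L = 0, M = 0, N = 9*sqrt(10)/5.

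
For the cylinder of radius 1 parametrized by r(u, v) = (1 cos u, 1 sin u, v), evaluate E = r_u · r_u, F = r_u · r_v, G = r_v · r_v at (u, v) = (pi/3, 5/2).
E = 1;  F = 0;  G = 1

Partials: r_u = (-sin(u), cos(u), 0), r_v = (0, 0, 1). As functions of (u, v):
  E = r_u · r_u = 1,
  F = r_u · r_v = 0,
  G = r_v · r_v = 1.
Evaluating at (u, v) = (pi/3, 5/2): E = 1, F = 0, G = 1.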